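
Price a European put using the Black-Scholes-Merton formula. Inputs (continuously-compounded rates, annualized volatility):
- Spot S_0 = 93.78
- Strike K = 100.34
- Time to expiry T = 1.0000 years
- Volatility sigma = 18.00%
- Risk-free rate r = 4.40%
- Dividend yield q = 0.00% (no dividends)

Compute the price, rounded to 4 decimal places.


d1 = (ln(S/K) + (r - q + 0.5*sigma^2) * T) / (sigma * sqrt(T)) = -0.04118225
d2 = d1 - sigma * sqrt(T) = -0.22118225
exp(-rT) = 0.95695396; exp(-qT) = 1.00000000
P = K * exp(-rT) * N(-d2) - S_0 * exp(-qT) * N(-d1)
N(-d1) = 0.51642470; N(-d2) = 0.58752474
P = 100.3400 * 0.95695396 * 0.58752474 - 93.7800 * 1.00000000 * 0.51642470 = 7.9843

Answer: Price = 7.9843


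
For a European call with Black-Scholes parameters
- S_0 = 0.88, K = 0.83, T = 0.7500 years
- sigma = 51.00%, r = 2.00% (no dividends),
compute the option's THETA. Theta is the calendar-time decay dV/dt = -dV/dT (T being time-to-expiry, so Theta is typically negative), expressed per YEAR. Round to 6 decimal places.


d1 = 0.3872406141; d2 = -0.0544323418
phi(d1) = 0.3701243755; exp(-qT) = 1.0000000000; exp(-rT) = 0.9851119396
Theta = -S*exp(-qT)*phi(d1)*sigma/(2*sqrt(T)) - r*K*exp(-rT)*N(d2) + q*S*exp(-qT)*N(d1)
N(d1) = 0.6507109573; N(d2) = 0.4782953560; sqrt(T) = 0.8660254038
Term 1 = -0.8800 * 1.0000000000 * 0.3701243755 * 0.5100 / (2 * 0.8660254038) = -0.0959047038
Term 2 = -0.0200 * 0.8300 * 0.9851119396 * 0.4782953560 = -0.0078214961
Term 3 = 0 (no dividend yield, q = 0)
Theta = -0.0959047038 + (-0.0078214961) + (0.0000000000) = -0.103726

Answer: Theta = -0.103726


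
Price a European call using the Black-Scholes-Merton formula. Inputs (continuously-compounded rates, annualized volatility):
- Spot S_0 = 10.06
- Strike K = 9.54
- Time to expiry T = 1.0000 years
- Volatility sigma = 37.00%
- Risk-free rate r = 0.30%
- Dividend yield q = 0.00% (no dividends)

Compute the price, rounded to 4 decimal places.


Answer: Price = 1.7268

Derivation:
d1 = (ln(S/K) + (r - q + 0.5*sigma^2) * T) / (sigma * sqrt(T)) = 0.33655048
d2 = d1 - sigma * sqrt(T) = -0.03344952
exp(-rT) = 0.99700450; exp(-qT) = 1.00000000
C = S_0 * exp(-qT) * N(d1) - K * exp(-rT) * N(d2)
N(d1) = 0.63177211; N(d2) = 0.48665806
C = 10.0600 * 1.00000000 * 0.63177211 - 9.5400 * 0.99700450 * 0.48665806 = 1.7268


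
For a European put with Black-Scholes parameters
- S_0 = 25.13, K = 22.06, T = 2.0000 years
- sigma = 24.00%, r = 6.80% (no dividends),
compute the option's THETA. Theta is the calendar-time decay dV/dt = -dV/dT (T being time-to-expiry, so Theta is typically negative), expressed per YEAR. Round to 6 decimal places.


Answer: Theta = -0.186909

Derivation:
d1 = 0.9542887367; d2 = 0.6148774817
phi(d1) = 0.2530237225; exp(-qT) = 1.0000000000; exp(-rT) = 0.8728426325
Theta = -S*exp(-qT)*phi(d1)*sigma/(2*sqrt(T)) + r*K*exp(-rT)*N(-d2) - q*S*exp(-qT)*N(-d1)
N(-d1) = 0.1699687539; N(-d2) = 0.2693178175; sqrt(T) = 1.4142135624
Term 1 = -25.1300 * 1.0000000000 * 0.2530237225 * 0.2400 / (2 * 1.4142135624) = -0.5395354407
Term 2 = 0.0680 * 22.0600 * 0.8728426325 * 0.2693178175 = 0.3526269150
Term 3 = 0 (no dividend yield, q = 0)
Theta = -0.5395354407 + (0.3526269150) + (0.0000000000) = -0.186909


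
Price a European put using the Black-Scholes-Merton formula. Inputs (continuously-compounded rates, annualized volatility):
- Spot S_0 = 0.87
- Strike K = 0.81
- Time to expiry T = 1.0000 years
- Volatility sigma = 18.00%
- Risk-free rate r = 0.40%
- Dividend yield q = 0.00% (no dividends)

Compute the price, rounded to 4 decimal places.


d1 = (ln(S/K) + (r - q + 0.5*sigma^2) * T) / (sigma * sqrt(T)) = 0.50921647
d2 = d1 - sigma * sqrt(T) = 0.32921647
exp(-rT) = 0.99600799; exp(-qT) = 1.00000000
P = K * exp(-rT) * N(-d2) - S_0 * exp(-qT) * N(-d1)
N(-d1) = 0.30530025; N(-d2) = 0.37099604
P = 0.8100 * 0.99600799 * 0.37099604 - 0.8700 * 1.00000000 * 0.30530025 = 0.0337

Answer: Price = 0.0337


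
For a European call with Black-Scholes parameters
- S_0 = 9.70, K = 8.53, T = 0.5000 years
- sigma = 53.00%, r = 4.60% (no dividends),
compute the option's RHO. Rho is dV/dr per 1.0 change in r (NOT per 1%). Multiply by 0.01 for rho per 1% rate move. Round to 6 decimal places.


d1 = 0.5917323677; d2 = 0.2169657736
phi(d1) = 0.3348702517; exp(-qT) = 1.0000000000; exp(-rT) = 0.9772624838
N(d2) = 0.5858824909
Rho = K*T*exp(-rT)*N(d2) = 8.5300 * 0.5000 * 0.9772624838 * 0.5858824909 = 2.441973

Answer: Rho = 2.441973


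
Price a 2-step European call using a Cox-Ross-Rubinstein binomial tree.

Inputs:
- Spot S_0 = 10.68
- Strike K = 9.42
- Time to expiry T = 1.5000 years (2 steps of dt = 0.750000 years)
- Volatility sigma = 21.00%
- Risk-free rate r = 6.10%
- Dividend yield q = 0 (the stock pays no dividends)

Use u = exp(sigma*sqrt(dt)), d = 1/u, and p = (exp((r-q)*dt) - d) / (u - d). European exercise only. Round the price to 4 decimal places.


Answer: Price = V(0,0) = 2.4010

Derivation:
dt = T/N = 0.750000
u = exp(sigma*sqrt(dt)) = 1.199453; d = 1/u = 0.833714
p = (exp((r-q)*dt) - d) / (u - d) = 0.582653
Discount per step: exp(-r*dt) = 0.955281
Stock lattice S(k, i) with i counting down-moves:
  k=0: S(0,0) = 10.6800
  k=1: S(1,0) = 12.8102; S(1,1) = 8.9041
  k=2: S(2,0) = 15.3652; S(2,1) = 10.6800; S(2,2) = 7.4234
Terminal payoffs V(N, i) = max(S_T - K, 0):
  V(2,0) = 5.945174; V(2,1) = 1.260000; V(2,2) = 0.000000
Backward induction: V(k, i) = exp(-r*dt) * [p * V(k+1, i) + (1-p) * V(k+1, i+1)].
  V(1,0) = exp(-r*dt) * [p*5.945174 + (1-p)*1.260000] = 3.811410
  V(1,1) = exp(-r*dt) * [p*1.260000 + (1-p)*0.000000] = 0.701313
  V(0,0) = exp(-r*dt) * [p*3.811410 + (1-p)*0.701313] = 2.401023


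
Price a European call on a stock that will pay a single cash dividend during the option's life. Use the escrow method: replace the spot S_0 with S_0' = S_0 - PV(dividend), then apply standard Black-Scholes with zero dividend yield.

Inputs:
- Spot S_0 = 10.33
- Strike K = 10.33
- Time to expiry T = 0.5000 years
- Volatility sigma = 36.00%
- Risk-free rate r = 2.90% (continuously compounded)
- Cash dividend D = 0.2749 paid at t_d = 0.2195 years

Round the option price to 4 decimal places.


Answer: Price = 0.9638

Derivation:
PV(D) = D * exp(-r * t_d) = 0.2749 * 0.99365472 = 0.27315568
S_0' = S_0 - PV(D) = 10.3300 - 0.27315568 = 10.05684432
d1 = (ln(S_0'/K) + (r + sigma^2/2)*T) / (sigma*sqrt(T)) = 0.07896476
d2 = d1 - sigma*sqrt(T) = -0.17559368
exp(-rT) = 0.98560462
N(d1) = 0.53146967; N(d2) = 0.43030658
C = S_0' * N(d1) - K * exp(-rT) * N(d2) = 10.05684432 * 0.53146967 - 10.3300 * 0.98560462 * 0.43030658 = 0.9638


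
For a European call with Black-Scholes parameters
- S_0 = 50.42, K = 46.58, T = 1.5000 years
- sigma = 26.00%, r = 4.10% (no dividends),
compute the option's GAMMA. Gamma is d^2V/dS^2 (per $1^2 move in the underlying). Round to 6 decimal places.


Answer: Gamma = 0.020741

Derivation:
d1 = 0.6011194085; d2 = 0.2826857420
phi(d1) = 0.3330006607; exp(-qT) = 1.0000000000; exp(-rT) = 0.9403529457
Gamma = exp(-qT) * phi(d1) / (S * sigma * sqrt(T)) = 1.0000000000 * 0.3330006607 / (50.4200 * 0.2600 * 1.2247448714) = 0.020741


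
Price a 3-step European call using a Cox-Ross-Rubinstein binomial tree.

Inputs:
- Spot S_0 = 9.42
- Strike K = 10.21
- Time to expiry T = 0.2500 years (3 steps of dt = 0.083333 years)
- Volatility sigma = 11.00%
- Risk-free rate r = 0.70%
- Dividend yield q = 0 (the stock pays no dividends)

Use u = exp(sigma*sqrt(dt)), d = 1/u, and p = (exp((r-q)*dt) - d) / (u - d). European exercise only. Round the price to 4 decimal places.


dt = T/N = 0.083333
u = exp(sigma*sqrt(dt)) = 1.032264; d = 1/u = 0.968745
p = (exp((r-q)*dt) - d) / (u - d) = 0.501248
Discount per step: exp(-r*dt) = 0.999417
Stock lattice S(k, i) with i counting down-moves:
  k=0: S(0,0) = 9.4200
  k=1: S(1,0) = 9.7239; S(1,1) = 9.1256
  k=2: S(2,0) = 10.0377; S(2,1) = 9.4200; S(2,2) = 8.8404
  k=3: S(3,0) = 10.3615; S(3,1) = 9.7239; S(3,2) = 9.1256; S(3,3) = 8.5640
Terminal payoffs V(N, i) = max(S_T - K, 0):
  V(3,0) = 0.151509; V(3,1) = 0.000000; V(3,2) = 0.000000; V(3,3) = 0.000000
Backward induction: V(k, i) = exp(-r*dt) * [p * V(k+1, i) + (1-p) * V(k+1, i+1)].
  V(2,0) = exp(-r*dt) * [p*0.151509 + (1-p)*0.000000] = 0.075899
  V(2,1) = exp(-r*dt) * [p*0.000000 + (1-p)*0.000000] = 0.000000
  V(2,2) = exp(-r*dt) * [p*0.000000 + (1-p)*0.000000] = 0.000000
  V(1,0) = exp(-r*dt) * [p*0.075899 + (1-p)*0.000000] = 0.038022
  V(1,1) = exp(-r*dt) * [p*0.000000 + (1-p)*0.000000] = 0.000000
  V(0,0) = exp(-r*dt) * [p*0.038022 + (1-p)*0.000000] = 0.019047

Answer: Price = V(0,0) = 0.0190


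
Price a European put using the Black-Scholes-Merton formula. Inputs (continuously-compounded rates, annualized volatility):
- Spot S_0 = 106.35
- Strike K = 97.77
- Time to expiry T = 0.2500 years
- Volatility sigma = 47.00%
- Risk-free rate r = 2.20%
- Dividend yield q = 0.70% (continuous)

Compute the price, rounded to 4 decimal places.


Answer: Price = 5.7011

Derivation:
d1 = (ln(S/K) + (r - q + 0.5*sigma^2) * T) / (sigma * sqrt(T)) = 0.49140536
d2 = d1 - sigma * sqrt(T) = 0.25640536
exp(-rT) = 0.99451510; exp(-qT) = 0.99825153
P = K * exp(-rT) * N(-d2) - S_0 * exp(-qT) * N(-d1)
N(-d1) = 0.31156989; N(-d2) = 0.39881892
P = 97.7700 * 0.99451510 * 0.39881892 - 106.3500 * 0.99825153 * 0.31156989 = 5.7011


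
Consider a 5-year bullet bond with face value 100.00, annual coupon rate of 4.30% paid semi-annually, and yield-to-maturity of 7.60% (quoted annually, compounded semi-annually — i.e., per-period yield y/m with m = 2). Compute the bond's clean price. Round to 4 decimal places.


Coupon per period c = face * coupon_rate / m = 2.150000
Periods per year m = 2; per-period yield y/m = 0.038000
Number of cashflows N = 10
Cashflows (t years, CF_t, discount factor 1/(1+y/m)^(m*t), PV):
  t = 0.5000: CF_t = 2.150000, DF = 0.963391, PV = 2.071291
  t = 1.0000: CF_t = 2.150000, DF = 0.928122, PV = 1.995463
  t = 1.5000: CF_t = 2.150000, DF = 0.894145, PV = 1.922412
  t = 2.0000: CF_t = 2.150000, DF = 0.861411, PV = 1.852034
  t = 2.5000: CF_t = 2.150000, DF = 0.829876, PV = 1.784234
  t = 3.0000: CF_t = 2.150000, DF = 0.799495, PV = 1.718915
  t = 3.5000: CF_t = 2.150000, DF = 0.770227, PV = 1.655987
  t = 4.0000: CF_t = 2.150000, DF = 0.742030, PV = 1.595363
  t = 4.5000: CF_t = 2.150000, DF = 0.714865, PV = 1.536959
  t = 5.0000: CF_t = 102.150000, DF = 0.688694, PV = 70.350119
Price P = sum_t PV_t = 86.482777

Answer: Price = 86.4828


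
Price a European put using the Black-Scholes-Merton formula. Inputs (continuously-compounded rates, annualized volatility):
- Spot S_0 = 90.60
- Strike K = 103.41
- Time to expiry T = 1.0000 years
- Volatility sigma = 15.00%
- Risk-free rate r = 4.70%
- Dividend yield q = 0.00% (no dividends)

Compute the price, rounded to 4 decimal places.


d1 = (ln(S/K) + (r - q + 0.5*sigma^2) * T) / (sigma * sqrt(T)) = -0.49331637
d2 = d1 - sigma * sqrt(T) = -0.64331637
exp(-rT) = 0.95408740; exp(-qT) = 1.00000000
P = K * exp(-rT) * N(-d2) - S_0 * exp(-qT) * N(-d1)
N(-d1) = 0.68910547; N(-d2) = 0.73999058
P = 103.4100 * 0.95408740 * 0.73999058 - 90.6000 * 1.00000000 * 0.68910547 = 10.5761

Answer: Price = 10.5761


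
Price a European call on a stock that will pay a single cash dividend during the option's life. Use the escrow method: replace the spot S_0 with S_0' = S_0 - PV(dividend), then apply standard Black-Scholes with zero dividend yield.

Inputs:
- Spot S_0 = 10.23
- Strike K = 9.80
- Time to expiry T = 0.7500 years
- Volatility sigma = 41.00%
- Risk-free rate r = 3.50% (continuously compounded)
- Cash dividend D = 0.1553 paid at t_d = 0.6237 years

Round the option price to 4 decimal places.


Answer: Price = 1.6645

Derivation:
PV(D) = D * exp(-r * t_d) = 0.1553 * 0.97840704 = 0.15194661
S_0' = S_0 - PV(D) = 10.2300 - 0.15194661 = 10.07805339
d1 = (ln(S_0'/K) + (r + sigma^2/2)*T) / (sigma*sqrt(T)) = 0.33025912
d2 = d1 - sigma*sqrt(T) = -0.02481130
exp(-rT) = 0.97409154
N(d1) = 0.62939791; N(d2) = 0.49010274
C = S_0' * N(d1) - K * exp(-rT) * N(d2) = 10.07805339 * 0.62939791 - 9.8000 * 0.97409154 * 0.49010274 = 1.6645


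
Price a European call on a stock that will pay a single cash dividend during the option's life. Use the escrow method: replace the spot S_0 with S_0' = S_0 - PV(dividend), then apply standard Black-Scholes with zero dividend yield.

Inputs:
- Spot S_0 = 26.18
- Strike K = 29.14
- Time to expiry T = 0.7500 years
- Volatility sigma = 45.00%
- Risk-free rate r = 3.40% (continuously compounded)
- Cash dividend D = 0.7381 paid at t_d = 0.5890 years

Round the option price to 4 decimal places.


Answer: Price = 2.8472

Derivation:
PV(D) = D * exp(-r * t_d) = 0.7381 * 0.98017319 = 0.72346583
S_0' = S_0 - PV(D) = 26.1800 - 0.72346583 = 25.45653417
d1 = (ln(S_0'/K) + (r + sigma^2/2)*T) / (sigma*sqrt(T)) = -0.08647898
d2 = d1 - sigma*sqrt(T) = -0.47619041
exp(-rT) = 0.97482238
N(d1) = 0.46554283; N(d2) = 0.31696937
C = S_0' * N(d1) - K * exp(-rT) * N(d2) = 25.45653417 * 0.46554283 - 29.1400 * 0.97482238 * 0.31696937 = 2.8472


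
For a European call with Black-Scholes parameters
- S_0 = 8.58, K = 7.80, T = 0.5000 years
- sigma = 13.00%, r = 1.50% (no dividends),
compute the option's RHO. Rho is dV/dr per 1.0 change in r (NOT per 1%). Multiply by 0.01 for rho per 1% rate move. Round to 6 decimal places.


Answer: Rho = 3.322144

Derivation:
d1 = 1.1643892533; d2 = 1.0724653718
phi(d1) = 0.2025355809; exp(-qT) = 1.0000000000; exp(-rT) = 0.9925280548
N(d2) = 0.8582444703
Rho = K*T*exp(-rT)*N(d2) = 7.8000 * 0.5000 * 0.9925280548 * 0.8582444703 = 3.322144


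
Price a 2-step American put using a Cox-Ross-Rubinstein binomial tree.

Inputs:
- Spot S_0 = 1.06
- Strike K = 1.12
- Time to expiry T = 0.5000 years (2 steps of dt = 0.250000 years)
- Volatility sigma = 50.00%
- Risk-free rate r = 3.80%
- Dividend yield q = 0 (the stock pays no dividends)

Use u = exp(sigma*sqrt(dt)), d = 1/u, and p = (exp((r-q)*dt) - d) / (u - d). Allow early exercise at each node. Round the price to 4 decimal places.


Answer: Price = V(0,0) = 0.1731

Derivation:
dt = T/N = 0.250000
u = exp(sigma*sqrt(dt)) = 1.284025; d = 1/u = 0.778801
p = (exp((r-q)*dt) - d) / (u - d) = 0.456717
Discount per step: exp(-r*dt) = 0.990545
Stock lattice S(k, i) with i counting down-moves:
  k=0: S(0,0) = 1.0600
  k=1: S(1,0) = 1.3611; S(1,1) = 0.8255
  k=2: S(2,0) = 1.7476; S(2,1) = 1.0600; S(2,2) = 0.6429
Terminal payoffs V(N, i) = max(K - S_T, 0):
  V(2,0) = 0.000000; V(2,1) = 0.060000; V(2,2) = 0.477078
Backward induction: V(k, i) = exp(-r*dt) * [p * V(k+1, i) + (1-p) * V(k+1, i+1)]; then take max(V_cont, immediate exercise) for American.
  V(1,0) = exp(-r*dt) * [p*0.000000 + (1-p)*0.060000] = 0.032289; exercise = 0.000000; V(1,0) = max -> 0.032289
  V(1,1) = exp(-r*dt) * [p*0.060000 + (1-p)*0.477078] = 0.283882; exercise = 0.294471; V(1,1) = max -> 0.294471
  V(0,0) = exp(-r*dt) * [p*0.032289 + (1-p)*0.294471] = 0.173076; exercise = 0.060000; V(0,0) = max -> 0.173076


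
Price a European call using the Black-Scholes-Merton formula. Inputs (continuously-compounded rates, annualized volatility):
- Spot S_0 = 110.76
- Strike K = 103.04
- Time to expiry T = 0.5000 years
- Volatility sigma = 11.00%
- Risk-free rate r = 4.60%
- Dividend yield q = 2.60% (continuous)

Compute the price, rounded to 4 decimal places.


d1 = (ln(S/K) + (r - q + 0.5*sigma^2) * T) / (sigma * sqrt(T)) = 1.09631681
d2 = d1 - sigma * sqrt(T) = 1.01853507
exp(-rT) = 0.97726248; exp(-qT) = 0.98708414
C = S_0 * exp(-qT) * N(d1) - K * exp(-rT) * N(d2)
N(d1) = 0.86352992; N(d2) = 0.84578813
C = 110.7600 * 0.98708414 * 0.86352992 - 103.0400 * 0.97726248 * 0.84578813 = 9.2408

Answer: Price = 9.2408


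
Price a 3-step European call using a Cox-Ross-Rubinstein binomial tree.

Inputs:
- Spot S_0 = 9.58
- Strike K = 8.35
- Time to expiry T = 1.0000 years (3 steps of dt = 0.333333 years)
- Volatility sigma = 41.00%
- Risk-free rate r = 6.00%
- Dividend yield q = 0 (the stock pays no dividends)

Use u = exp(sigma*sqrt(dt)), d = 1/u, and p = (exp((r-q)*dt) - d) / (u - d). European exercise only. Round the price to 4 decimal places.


Answer: Price = V(0,0) = 2.4768

Derivation:
dt = T/N = 0.333333
u = exp(sigma*sqrt(dt)) = 1.267078; d = 1/u = 0.789217
p = (exp((r-q)*dt) - d) / (u - d) = 0.483371
Discount per step: exp(-r*dt) = 0.980199
Stock lattice S(k, i) with i counting down-moves:
  k=0: S(0,0) = 9.5800
  k=1: S(1,0) = 12.1386; S(1,1) = 7.5607
  k=2: S(2,0) = 15.3806; S(2,1) = 9.5800; S(2,2) = 5.9670
  k=3: S(3,0) = 19.4884; S(3,1) = 12.1386; S(3,2) = 7.5607; S(3,3) = 4.7093
Terminal payoffs V(N, i) = max(S_T - K, 0):
  V(3,0) = 11.138381; V(3,1) = 3.788609; V(3,2) = 0.000000; V(3,3) = 0.000000
Backward induction: V(k, i) = exp(-r*dt) * [p * V(k+1, i) + (1-p) * V(k+1, i+1)].
  V(2,0) = exp(-r*dt) * [p*11.138381 + (1-p)*3.788609] = 7.195908
  V(2,1) = exp(-r*dt) * [p*3.788609 + (1-p)*0.000000] = 1.795041
  V(2,2) = exp(-r*dt) * [p*0.000000 + (1-p)*0.000000] = 0.000000
  V(1,0) = exp(-r*dt) * [p*7.195908 + (1-p)*1.795041] = 4.318425
  V(1,1) = exp(-r*dt) * [p*1.795041 + (1-p)*0.000000] = 0.850490
  V(0,0) = exp(-r*dt) * [p*4.318425 + (1-p)*0.850490] = 2.476755


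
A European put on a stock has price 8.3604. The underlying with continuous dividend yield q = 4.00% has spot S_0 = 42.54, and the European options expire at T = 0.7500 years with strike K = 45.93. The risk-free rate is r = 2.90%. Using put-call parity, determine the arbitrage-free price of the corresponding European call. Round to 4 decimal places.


Answer: Call price = 4.7013

Derivation:
Put-call parity: C - P = S_0 * exp(-qT) - K * exp(-rT).
S_0 * exp(-qT) = 42.5400 * 0.97044553 = 41.28275300
K * exp(-rT) = 45.9300 * 0.97848483 = 44.94180804
C = P + S*exp(-qT) - K*exp(-rT)
C = 8.3604 + 41.28275300 - 44.94180804 = 4.7013


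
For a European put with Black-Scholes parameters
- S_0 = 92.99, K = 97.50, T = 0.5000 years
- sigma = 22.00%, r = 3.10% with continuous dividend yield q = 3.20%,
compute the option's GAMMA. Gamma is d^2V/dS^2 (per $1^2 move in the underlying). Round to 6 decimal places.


Answer: Gamma = 0.026433

Derivation:
d1 = -0.2298766702; d2 = -0.3854401621
phi(d1) = 0.3885396035; exp(-qT) = 0.9841273201; exp(-rT) = 0.9846195068
Gamma = exp(-qT) * phi(d1) / (S * sigma * sqrt(T)) = 0.9841273201 * 0.3885396035 / (92.9900 * 0.2200 * 0.7071067812) = 0.026433


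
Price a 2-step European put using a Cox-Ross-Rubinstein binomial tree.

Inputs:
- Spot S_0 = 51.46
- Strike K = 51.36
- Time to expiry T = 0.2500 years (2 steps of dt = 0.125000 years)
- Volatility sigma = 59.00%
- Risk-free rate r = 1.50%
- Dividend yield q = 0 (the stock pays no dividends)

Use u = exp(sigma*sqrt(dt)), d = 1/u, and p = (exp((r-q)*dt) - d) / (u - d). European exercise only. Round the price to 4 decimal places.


dt = T/N = 0.125000
u = exp(sigma*sqrt(dt)) = 1.231948; d = 1/u = 0.811723
p = (exp((r-q)*dt) - d) / (u - d) = 0.452505
Discount per step: exp(-r*dt) = 0.998127
Stock lattice S(k, i) with i counting down-moves:
  k=0: S(0,0) = 51.4600
  k=1: S(1,0) = 63.3960; S(1,1) = 41.7713
  k=2: S(2,0) = 78.1006; S(2,1) = 51.4600; S(2,2) = 33.9067
Terminal payoffs V(N, i) = max(K - S_T, 0):
  V(2,0) = 0.000000; V(2,1) = 0.000000; V(2,2) = 17.453328
Backward induction: V(k, i) = exp(-r*dt) * [p * V(k+1, i) + (1-p) * V(k+1, i+1)].
  V(1,0) = exp(-r*dt) * [p*0.000000 + (1-p)*0.000000] = 0.000000
  V(1,1) = exp(-r*dt) * [p*0.000000 + (1-p)*17.453328] = 9.537706
  V(0,0) = exp(-r*dt) * [p*0.000000 + (1-p)*9.537706] = 5.212062

Answer: Price = V(0,0) = 5.2121


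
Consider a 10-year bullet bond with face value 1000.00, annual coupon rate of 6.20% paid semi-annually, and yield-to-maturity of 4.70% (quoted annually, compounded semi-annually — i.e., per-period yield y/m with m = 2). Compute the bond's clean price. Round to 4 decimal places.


Coupon per period c = face * coupon_rate / m = 31.000000
Periods per year m = 2; per-period yield y/m = 0.023500
Number of cashflows N = 20
Cashflows (t years, CF_t, discount factor 1/(1+y/m)^(m*t), PV):
  t = 0.5000: CF_t = 31.000000, DF = 0.977040, PV = 30.288227
  t = 1.0000: CF_t = 31.000000, DF = 0.954606, PV = 29.592796
  t = 1.5000: CF_t = 31.000000, DF = 0.932688, PV = 28.913333
  t = 2.0000: CF_t = 31.000000, DF = 0.911273, PV = 28.249470
  t = 2.5000: CF_t = 31.000000, DF = 0.890350, PV = 27.600850
  t = 3.0000: CF_t = 31.000000, DF = 0.869907, PV = 26.967123
  t = 3.5000: CF_t = 31.000000, DF = 0.849934, PV = 26.347946
  t = 4.0000: CF_t = 31.000000, DF = 0.830419, PV = 25.742986
  t = 4.5000: CF_t = 31.000000, DF = 0.811352, PV = 25.151916
  t = 5.0000: CF_t = 31.000000, DF = 0.792723, PV = 24.574417
  t = 5.5000: CF_t = 31.000000, DF = 0.774522, PV = 24.010178
  t = 6.0000: CF_t = 31.000000, DF = 0.756739, PV = 23.458894
  t = 6.5000: CF_t = 31.000000, DF = 0.739363, PV = 22.920268
  t = 7.0000: CF_t = 31.000000, DF = 0.722387, PV = 22.394008
  t = 7.5000: CF_t = 31.000000, DF = 0.705801, PV = 21.879832
  t = 8.0000: CF_t = 31.000000, DF = 0.689596, PV = 21.377462
  t = 8.5000: CF_t = 31.000000, DF = 0.673762, PV = 20.886626
  t = 9.0000: CF_t = 31.000000, DF = 0.658292, PV = 20.407060
  t = 9.5000: CF_t = 31.000000, DF = 0.643178, PV = 19.938505
  t = 10.0000: CF_t = 1031.000000, DF = 0.628410, PV = 647.890669
Price P = sum_t PV_t = 1118.592566

Answer: Price = 1118.5926


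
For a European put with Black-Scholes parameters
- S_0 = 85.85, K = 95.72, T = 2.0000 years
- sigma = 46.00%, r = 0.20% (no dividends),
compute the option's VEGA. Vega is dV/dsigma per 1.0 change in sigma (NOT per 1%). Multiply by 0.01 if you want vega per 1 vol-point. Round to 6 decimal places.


d1 = 0.1641322799; d2 = -0.4864059588
phi(d1) = 0.3936046752; exp(-qT) = 1.0000000000; exp(-rT) = 0.9960079893
Vega = S * exp(-qT) * phi(d1) * sqrt(T) = 85.8500 * 1.0000000000 * 0.3936046752 * 1.4142135624 = 47.787636

Answer: Vega = 47.787636


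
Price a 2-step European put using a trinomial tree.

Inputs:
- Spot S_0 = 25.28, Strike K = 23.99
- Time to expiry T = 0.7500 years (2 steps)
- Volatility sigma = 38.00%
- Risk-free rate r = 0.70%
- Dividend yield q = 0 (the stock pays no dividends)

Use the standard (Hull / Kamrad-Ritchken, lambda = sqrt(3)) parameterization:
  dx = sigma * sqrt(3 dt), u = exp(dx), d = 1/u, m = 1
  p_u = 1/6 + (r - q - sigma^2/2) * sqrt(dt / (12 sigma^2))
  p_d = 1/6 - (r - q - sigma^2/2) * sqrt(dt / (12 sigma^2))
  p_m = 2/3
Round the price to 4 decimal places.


dt = T/N = 0.375000; dx = sigma*sqrt(3*dt) = 0.403051
u = exp(dx) = 1.496383; d = 1/u = 0.668278
p_u = 0.136336, p_m = 0.666667, p_d = 0.196998
Discount per step: exp(-r*dt) = 0.997378
Stock lattice S(k, j) with j the centered position index:
  k=0: S(0,+0) = 25.2800
  k=1: S(1,-1) = 16.8941; S(1,+0) = 25.2800; S(1,+1) = 37.8286
  k=2: S(2,-2) = 11.2899; S(2,-1) = 16.8941; S(2,+0) = 25.2800; S(2,+1) = 37.8286; S(2,+2) = 56.6060
Terminal payoffs V(N, j) = max(K - S_T, 0):
  V(2,-2) = 12.700063; V(2,-1) = 7.095929; V(2,+0) = 0.000000; V(2,+1) = 0.000000; V(2,+2) = 0.000000
Backward induction: V(k, j) = exp(-r*dt) * [p_u * V(k+1, j+1) + p_m * V(k+1, j) + p_d * V(k+1, j-1)]
  V(1,-1) = exp(-r*dt) * [p_u*0.000000 + p_m*7.095929 + p_d*12.700063] = 7.213544
  V(1,+0) = exp(-r*dt) * [p_u*0.000000 + p_m*0.000000 + p_d*7.095929] = 1.394218
  V(1,+1) = exp(-r*dt) * [p_u*0.000000 + p_m*0.000000 + p_d*0.000000] = 0.000000
  V(0,+0) = exp(-r*dt) * [p_u*0.000000 + p_m*1.394218 + p_d*7.213544] = 2.344369

Answer: Price = V(0,0) = 2.3444


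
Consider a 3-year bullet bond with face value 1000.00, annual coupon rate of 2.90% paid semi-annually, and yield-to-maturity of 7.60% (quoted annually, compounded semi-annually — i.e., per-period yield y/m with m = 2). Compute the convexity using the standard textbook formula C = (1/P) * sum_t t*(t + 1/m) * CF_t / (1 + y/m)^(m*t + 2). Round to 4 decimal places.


Coupon per period c = face * coupon_rate / m = 14.500000
Periods per year m = 2; per-period yield y/m = 0.038000
Number of cashflows N = 6
Cashflows (t years, CF_t, discount factor 1/(1+y/m)^(m*t), PV):
  t = 0.5000: CF_t = 14.500000, DF = 0.963391, PV = 13.969171
  t = 1.0000: CF_t = 14.500000, DF = 0.928122, PV = 13.457776
  t = 1.5000: CF_t = 14.500000, DF = 0.894145, PV = 12.965102
  t = 2.0000: CF_t = 14.500000, DF = 0.861411, PV = 12.490464
  t = 2.5000: CF_t = 14.500000, DF = 0.829876, PV = 12.033203
  t = 3.0000: CF_t = 1014.500000, DF = 0.799495, PV = 811.087914
Price P = sum_t PV_t = 876.003631
Convexity numerator sum_t t*(t + 1/m) * CF_t / (1+y/m)^(m*t + 2):
  t = 0.5000: term = 6.482551
  t = 1.0000: term = 18.735697
  t = 1.5000: term = 36.099608
  t = 2.0000: term = 57.963404
  t = 2.5000: term = 83.762145
  t = 3.0000: term = 7904.283751
Convexity = (1/P) * sum = 8107.327157 / 876.003631 = 9.254901

Answer: Convexity = 9.2549


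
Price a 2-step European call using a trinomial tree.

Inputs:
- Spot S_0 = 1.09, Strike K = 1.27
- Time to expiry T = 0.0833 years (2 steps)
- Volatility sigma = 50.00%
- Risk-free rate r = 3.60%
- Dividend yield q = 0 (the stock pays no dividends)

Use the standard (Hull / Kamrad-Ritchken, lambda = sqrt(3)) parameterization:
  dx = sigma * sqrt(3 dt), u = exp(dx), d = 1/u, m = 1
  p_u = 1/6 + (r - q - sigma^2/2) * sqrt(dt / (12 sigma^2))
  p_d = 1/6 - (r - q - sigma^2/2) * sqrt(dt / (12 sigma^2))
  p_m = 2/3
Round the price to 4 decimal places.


Answer: Price = V(0,0) = 0.0132

Derivation:
dt = T/N = 0.041650; dx = sigma*sqrt(3*dt) = 0.176741
u = exp(dx) = 1.193322; d = 1/u = 0.837997
p_u = 0.156180, p_m = 0.666667, p_d = 0.177153
Discount per step: exp(-r*dt) = 0.998502
Stock lattice S(k, j) with j the centered position index:
  k=0: S(0,+0) = 1.0900
  k=1: S(1,-1) = 0.9134; S(1,+0) = 1.0900; S(1,+1) = 1.3007
  k=2: S(2,-2) = 0.7654; S(2,-1) = 0.9134; S(2,+0) = 1.0900; S(2,+1) = 1.3007; S(2,+2) = 1.5522
Terminal payoffs V(N, j) = max(S_T - K, 0):
  V(2,-2) = 0.000000; V(2,-1) = 0.000000; V(2,+0) = 0.000000; V(2,+1) = 0.030721; V(2,+2) = 0.282180
Backward induction: V(k, j) = exp(-r*dt) * [p_u * V(k+1, j+1) + p_m * V(k+1, j) + p_d * V(k+1, j-1)]
  V(1,-1) = exp(-r*dt) * [p_u*0.000000 + p_m*0.000000 + p_d*0.000000] = 0.000000
  V(1,+0) = exp(-r*dt) * [p_u*0.030721 + p_m*0.000000 + p_d*0.000000] = 0.004791
  V(1,+1) = exp(-r*dt) * [p_u*0.282180 + p_m*0.030721 + p_d*0.000000] = 0.064455
  V(0,+0) = exp(-r*dt) * [p_u*0.064455 + p_m*0.004791 + p_d*0.000000] = 0.013241


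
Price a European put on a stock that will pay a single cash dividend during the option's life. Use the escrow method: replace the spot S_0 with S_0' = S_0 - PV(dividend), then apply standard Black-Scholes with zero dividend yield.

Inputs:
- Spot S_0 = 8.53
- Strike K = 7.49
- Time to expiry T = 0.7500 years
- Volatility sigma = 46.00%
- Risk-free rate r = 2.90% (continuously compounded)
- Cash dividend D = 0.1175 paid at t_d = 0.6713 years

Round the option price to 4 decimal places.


Answer: Price = 0.7728

Derivation:
PV(D) = D * exp(-r * t_d) = 0.1175 * 0.98072057 = 0.11523467
S_0' = S_0 - PV(D) = 8.5300 - 0.11523467 = 8.41476533
d1 = (ln(S_0'/K) + (r + sigma^2/2)*T) / (sigma*sqrt(T)) = 0.54602059
d2 = d1 - sigma*sqrt(T) = 0.14764890
exp(-rT) = 0.97848483
N(-d1) = 0.29252589; N(-d2) = 0.44130993
P = K * exp(-rT) * N(-d2) - S_0' * N(-d1) = 7.4900 * 0.97848483 * 0.44130993 - 8.41476533 * 0.29252589 = 0.7728


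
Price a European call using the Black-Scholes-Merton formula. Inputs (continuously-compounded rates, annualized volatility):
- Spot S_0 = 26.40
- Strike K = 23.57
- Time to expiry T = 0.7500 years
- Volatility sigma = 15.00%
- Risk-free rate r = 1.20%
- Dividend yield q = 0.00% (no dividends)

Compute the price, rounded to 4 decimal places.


Answer: Price = 3.3405

Derivation:
d1 = (ln(S/K) + (r - q + 0.5*sigma^2) * T) / (sigma * sqrt(T)) = 1.00710512
d2 = d1 - sigma * sqrt(T) = 0.87720131
exp(-rT) = 0.99104038; exp(-qT) = 1.00000000
C = S_0 * exp(-qT) * N(d1) - K * exp(-rT) * N(d2)
N(d1) = 0.84305787; N(d2) = 0.80981135
C = 26.4000 * 1.00000000 * 0.84305787 - 23.5700 * 0.99104038 * 0.80981135 = 3.3405


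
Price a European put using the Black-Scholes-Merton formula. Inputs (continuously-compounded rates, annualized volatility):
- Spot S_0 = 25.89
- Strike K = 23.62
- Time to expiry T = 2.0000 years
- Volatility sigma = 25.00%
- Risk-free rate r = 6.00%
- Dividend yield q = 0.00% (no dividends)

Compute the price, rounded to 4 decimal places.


Answer: Price = 1.3795

Derivation:
d1 = (ln(S/K) + (r - q + 0.5*sigma^2) * T) / (sigma * sqrt(T)) = 0.77573286
d2 = d1 - sigma * sqrt(T) = 0.42217947
exp(-rT) = 0.88692044; exp(-qT) = 1.00000000
P = K * exp(-rT) * N(-d2) - S_0 * exp(-qT) * N(-d1)
N(-d1) = 0.21895337; N(-d2) = 0.33644701
P = 23.6200 * 0.88692044 * 0.33644701 - 25.8900 * 1.00000000 * 0.21895337 = 1.3795


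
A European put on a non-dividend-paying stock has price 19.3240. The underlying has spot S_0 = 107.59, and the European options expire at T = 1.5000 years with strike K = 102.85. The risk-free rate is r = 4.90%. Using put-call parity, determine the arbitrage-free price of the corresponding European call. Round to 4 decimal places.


Put-call parity: C - P = S_0 * exp(-qT) - K * exp(-rT).
S_0 * exp(-qT) = 107.5900 * 1.00000000 = 107.59000000
K * exp(-rT) = 102.8500 * 0.92913615 = 95.56165259
C = P + S*exp(-qT) - K*exp(-rT)
C = 19.3240 + 107.59000000 - 95.56165259 = 31.3523

Answer: Call price = 31.3523


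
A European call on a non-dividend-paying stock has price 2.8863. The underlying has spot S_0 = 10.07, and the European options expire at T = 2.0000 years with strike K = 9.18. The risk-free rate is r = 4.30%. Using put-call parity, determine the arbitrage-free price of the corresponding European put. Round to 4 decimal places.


Put-call parity: C - P = S_0 * exp(-qT) - K * exp(-rT).
S_0 * exp(-qT) = 10.0700 * 1.00000000 = 10.07000000
K * exp(-rT) = 9.1800 * 0.91759423 = 8.42351504
P = C - S*exp(-qT) + K*exp(-rT)
P = 2.8863 - 10.07000000 + 8.42351504 = 1.2398

Answer: Put price = 1.2398


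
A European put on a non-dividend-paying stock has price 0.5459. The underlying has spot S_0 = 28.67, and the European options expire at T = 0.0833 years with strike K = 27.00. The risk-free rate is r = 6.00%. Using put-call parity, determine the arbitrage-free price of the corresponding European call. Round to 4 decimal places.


Put-call parity: C - P = S_0 * exp(-qT) - K * exp(-rT).
S_0 * exp(-qT) = 28.6700 * 1.00000000 = 28.67000000
K * exp(-rT) = 27.0000 * 0.99501447 = 26.86539067
C = P + S*exp(-qT) - K*exp(-rT)
C = 0.5459 + 28.67000000 - 26.86539067 = 2.3505

Answer: Call price = 2.3505


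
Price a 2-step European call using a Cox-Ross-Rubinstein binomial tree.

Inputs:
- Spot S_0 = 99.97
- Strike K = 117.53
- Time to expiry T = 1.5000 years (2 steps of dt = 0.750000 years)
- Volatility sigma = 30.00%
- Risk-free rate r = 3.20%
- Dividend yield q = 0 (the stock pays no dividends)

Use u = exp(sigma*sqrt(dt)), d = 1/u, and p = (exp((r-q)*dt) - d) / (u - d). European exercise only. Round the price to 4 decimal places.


Answer: Price = V(0,0) = 11.1784

Derivation:
dt = T/N = 0.750000
u = exp(sigma*sqrt(dt)) = 1.296681; d = 1/u = 0.771200
p = (exp((r-q)*dt) - d) / (u - d) = 0.481636
Discount per step: exp(-r*dt) = 0.976286
Stock lattice S(k, i) with i counting down-moves:
  k=0: S(0,0) = 99.9700
  k=1: S(1,0) = 129.6292; S(1,1) = 77.0969
  k=2: S(2,0) = 168.0876; S(2,1) = 99.9700; S(2,2) = 59.4571
Terminal payoffs V(N, i) = max(S_T - K, 0):
  V(2,0) = 50.557619; V(2,1) = 0.000000; V(2,2) = 0.000000
Backward induction: V(k, i) = exp(-r*dt) * [p * V(k+1, i) + (1-p) * V(k+1, i+1)].
  V(1,0) = exp(-r*dt) * [p*50.557619 + (1-p)*0.000000] = 23.772915
  V(1,1) = exp(-r*dt) * [p*0.000000 + (1-p)*0.000000] = 0.000000
  V(0,0) = exp(-r*dt) * [p*23.772915 + (1-p)*0.000000] = 11.178364


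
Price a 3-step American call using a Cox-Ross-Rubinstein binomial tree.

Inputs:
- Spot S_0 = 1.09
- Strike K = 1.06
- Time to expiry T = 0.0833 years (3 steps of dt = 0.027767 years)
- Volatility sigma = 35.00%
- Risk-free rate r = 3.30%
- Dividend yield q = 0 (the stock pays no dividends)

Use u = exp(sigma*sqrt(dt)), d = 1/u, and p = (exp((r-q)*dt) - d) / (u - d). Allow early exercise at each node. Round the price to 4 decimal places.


Answer: Price = V(0,0) = 0.0638

Derivation:
dt = T/N = 0.027767
u = exp(sigma*sqrt(dt)) = 1.060056; d = 1/u = 0.943346
p = (exp((r-q)*dt) - d) / (u - d) = 0.493278
Discount per step: exp(-r*dt) = 0.999084
Stock lattice S(k, i) with i counting down-moves:
  k=0: S(0,0) = 1.0900
  k=1: S(1,0) = 1.1555; S(1,1) = 1.0282
  k=2: S(2,0) = 1.2249; S(2,1) = 1.0900; S(2,2) = 0.9700
  k=3: S(3,0) = 1.2984; S(3,1) = 1.1555; S(3,2) = 1.0282; S(3,3) = 0.9150
Terminal payoffs V(N, i) = max(S_T - K, 0):
  V(3,0) = 0.238413; V(3,1) = 0.095461; V(3,2) = 0.000000; V(3,3) = 0.000000
Backward induction: V(k, i) = exp(-r*dt) * [p * V(k+1, i) + (1-p) * V(k+1, i+1)]; then take max(V_cont, immediate exercise) for American.
  V(2,0) = exp(-r*dt) * [p*0.238413 + (1-p)*0.095461] = 0.165824; exercise = 0.164853; V(2,0) = max -> 0.165824
  V(2,1) = exp(-r*dt) * [p*0.095461 + (1-p)*0.000000] = 0.047046; exercise = 0.030000; V(2,1) = max -> 0.047046
  V(2,2) = exp(-r*dt) * [p*0.000000 + (1-p)*0.000000] = 0.000000; exercise = 0.000000; V(2,2) = max -> 0.000000
  V(1,0) = exp(-r*dt) * [p*0.165824 + (1-p)*0.047046] = 0.105540; exercise = 0.095461; V(1,0) = max -> 0.105540
  V(1,1) = exp(-r*dt) * [p*0.047046 + (1-p)*0.000000] = 0.023185; exercise = 0.000000; V(1,1) = max -> 0.023185
  V(0,0) = exp(-r*dt) * [p*0.105540 + (1-p)*0.023185] = 0.063751; exercise = 0.030000; V(0,0) = max -> 0.063751


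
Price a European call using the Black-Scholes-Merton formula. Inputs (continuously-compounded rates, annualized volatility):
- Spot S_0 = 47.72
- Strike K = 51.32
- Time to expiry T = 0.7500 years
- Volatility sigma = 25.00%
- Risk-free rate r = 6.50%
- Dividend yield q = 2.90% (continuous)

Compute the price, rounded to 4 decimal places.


d1 = (ln(S/K) + (r - q + 0.5*sigma^2) * T) / (sigma * sqrt(T)) = -0.10296438
d2 = d1 - sigma * sqrt(T) = -0.31947073
exp(-rT) = 0.95241920; exp(-qT) = 0.97848483
C = S_0 * exp(-qT) * N(d1) - K * exp(-rT) * N(d2)
N(d1) = 0.45899562; N(d2) = 0.37468479
C = 47.7200 * 0.97848483 * 0.45899562 - 51.3200 * 0.95241920 * 0.37468479 = 3.1181

Answer: Price = 3.1181


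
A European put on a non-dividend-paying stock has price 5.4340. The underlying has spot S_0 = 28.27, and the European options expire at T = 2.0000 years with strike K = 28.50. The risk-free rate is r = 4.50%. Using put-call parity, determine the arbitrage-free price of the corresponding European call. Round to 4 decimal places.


Put-call parity: C - P = S_0 * exp(-qT) - K * exp(-rT).
S_0 * exp(-qT) = 28.2700 * 1.00000000 = 28.27000000
K * exp(-rT) = 28.5000 * 0.91393119 = 26.04703878
C = P + S*exp(-qT) - K*exp(-rT)
C = 5.4340 + 28.27000000 - 26.04703878 = 7.6570

Answer: Call price = 7.6570


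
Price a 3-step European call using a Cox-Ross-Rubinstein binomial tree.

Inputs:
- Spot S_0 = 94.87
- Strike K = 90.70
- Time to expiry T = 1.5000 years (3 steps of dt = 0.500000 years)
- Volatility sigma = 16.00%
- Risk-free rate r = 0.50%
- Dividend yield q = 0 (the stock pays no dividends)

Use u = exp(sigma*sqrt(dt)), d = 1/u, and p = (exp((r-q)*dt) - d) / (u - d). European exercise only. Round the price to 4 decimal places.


dt = T/N = 0.500000
u = exp(sigma*sqrt(dt)) = 1.119785; d = 1/u = 0.893028
p = (exp((r-q)*dt) - d) / (u - d) = 0.482785
Discount per step: exp(-r*dt) = 0.997503
Stock lattice S(k, i) with i counting down-moves:
  k=0: S(0,0) = 94.8700
  k=1: S(1,0) = 106.2340; S(1,1) = 84.7216
  k=2: S(2,0) = 118.9593; S(2,1) = 94.8700; S(2,2) = 75.6588
  k=3: S(3,0) = 133.2089; S(3,1) = 106.2340; S(3,2) = 84.7216; S(3,3) = 67.5654
Terminal payoffs V(N, i) = max(S_T - K, 0):
  V(3,0) = 42.508929; V(3,1) = 15.534044; V(3,2) = 0.000000; V(3,3) = 0.000000
Backward induction: V(k, i) = exp(-r*dt) * [p * V(k+1, i) + (1-p) * V(k+1, i+1)].
  V(2,0) = exp(-r*dt) * [p*42.508929 + (1-p)*15.534044] = 28.485801
  V(2,1) = exp(-r*dt) * [p*15.534044 + (1-p)*0.000000] = 7.480872
  V(2,2) = exp(-r*dt) * [p*0.000000 + (1-p)*0.000000] = 0.000000
  V(1,0) = exp(-r*dt) * [p*28.485801 + (1-p)*7.480872] = 17.577730
  V(1,1) = exp(-r*dt) * [p*7.480872 + (1-p)*0.000000] = 3.602633
  V(0,0) = exp(-r*dt) * [p*17.577730 + (1-p)*3.602633] = 10.323754

Answer: Price = V(0,0) = 10.3238


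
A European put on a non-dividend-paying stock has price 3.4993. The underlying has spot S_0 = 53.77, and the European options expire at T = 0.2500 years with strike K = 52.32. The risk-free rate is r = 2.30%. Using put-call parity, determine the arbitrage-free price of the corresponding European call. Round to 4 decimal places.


Put-call parity: C - P = S_0 * exp(-qT) - K * exp(-rT).
S_0 * exp(-qT) = 53.7700 * 1.00000000 = 53.77000000
K * exp(-rT) = 52.3200 * 0.99426650 = 52.02002326
C = P + S*exp(-qT) - K*exp(-rT)
C = 3.4993 + 53.77000000 - 52.02002326 = 5.2493

Answer: Call price = 5.2493


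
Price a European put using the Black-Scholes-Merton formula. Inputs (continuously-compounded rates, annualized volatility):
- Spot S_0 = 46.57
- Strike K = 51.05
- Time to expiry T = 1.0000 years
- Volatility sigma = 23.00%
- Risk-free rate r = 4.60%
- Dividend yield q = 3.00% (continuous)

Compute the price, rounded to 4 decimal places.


Answer: Price = 6.3120

Derivation:
d1 = (ln(S/K) + (r - q + 0.5*sigma^2) * T) / (sigma * sqrt(T)) = -0.21477821
d2 = d1 - sigma * sqrt(T) = -0.44477821
exp(-rT) = 0.95504196; exp(-qT) = 0.97044553
P = K * exp(-rT) * N(-d2) - S_0 * exp(-qT) * N(-d1)
N(-d1) = 0.58502988; N(-d2) = 0.67175998
P = 51.0500 * 0.95504196 * 0.67175998 - 46.5700 * 0.97044553 * 0.58502988 = 6.3120


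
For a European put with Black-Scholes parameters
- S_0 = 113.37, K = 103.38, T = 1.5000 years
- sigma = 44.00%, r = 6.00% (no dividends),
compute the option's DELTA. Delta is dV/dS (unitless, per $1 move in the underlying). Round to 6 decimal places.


Answer: Delta = -0.271716

Derivation:
d1 = 0.6076317197; d2 = 0.0687439763
phi(d1) = 0.3316925854; exp(-qT) = 1.0000000000; exp(-rT) = 0.9139311853
N(-d1) = 0.2717158791
Delta = -exp(-qT) * N(-d1) = -1.0000000000 * 0.2717158791 = -0.271716


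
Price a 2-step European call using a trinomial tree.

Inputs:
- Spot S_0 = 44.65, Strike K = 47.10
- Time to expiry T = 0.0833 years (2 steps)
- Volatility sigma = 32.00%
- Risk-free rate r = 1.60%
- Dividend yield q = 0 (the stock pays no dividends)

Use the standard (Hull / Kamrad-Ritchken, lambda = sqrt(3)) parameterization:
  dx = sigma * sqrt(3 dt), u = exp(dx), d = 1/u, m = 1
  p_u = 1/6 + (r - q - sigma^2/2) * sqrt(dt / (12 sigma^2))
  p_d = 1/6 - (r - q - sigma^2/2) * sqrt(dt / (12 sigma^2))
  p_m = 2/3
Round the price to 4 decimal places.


dt = T/N = 0.041650; dx = sigma*sqrt(3*dt) = 0.113114
u = exp(dx) = 1.119760; d = 1/u = 0.893048
p_u = 0.160186, p_m = 0.666667, p_d = 0.173147
Discount per step: exp(-r*dt) = 0.999334
Stock lattice S(k, j) with j the centered position index:
  k=0: S(0,+0) = 44.6500
  k=1: S(1,-1) = 39.8746; S(1,+0) = 44.6500; S(1,+1) = 49.9973
  k=2: S(2,-2) = 35.6100; S(2,-1) = 39.8746; S(2,+0) = 44.6500; S(2,+1) = 49.9973; S(2,+2) = 55.9850
Terminal payoffs V(N, j) = max(S_T - K, 0):
  V(2,-2) = 0.000000; V(2,-1) = 0.000000; V(2,+0) = 0.000000; V(2,+1) = 2.897288; V(2,+2) = 8.884968
Backward induction: V(k, j) = exp(-r*dt) * [p_u * V(k+1, j+1) + p_m * V(k+1, j) + p_d * V(k+1, j-1)]
  V(1,-1) = exp(-r*dt) * [p_u*0.000000 + p_m*0.000000 + p_d*0.000000] = 0.000000
  V(1,+0) = exp(-r*dt) * [p_u*2.897288 + p_m*0.000000 + p_d*0.000000] = 0.463796
  V(1,+1) = exp(-r*dt) * [p_u*8.884968 + p_m*2.897288 + p_d*0.000000] = 3.352539
  V(0,+0) = exp(-r*dt) * [p_u*3.352539 + p_m*0.463796 + p_d*0.000000] = 0.845664

Answer: Price = V(0,0) = 0.8457


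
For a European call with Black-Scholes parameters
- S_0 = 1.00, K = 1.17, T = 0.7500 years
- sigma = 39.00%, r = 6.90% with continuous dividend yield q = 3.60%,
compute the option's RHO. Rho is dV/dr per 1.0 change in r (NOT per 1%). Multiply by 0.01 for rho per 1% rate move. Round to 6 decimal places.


d1 = -0.2226980590; d2 = -0.5604479664
phi(d1) = 0.3891712714; exp(-qT) = 0.9733612415; exp(-rT) = 0.9495662287
N(d2) = 0.2875869609
Rho = K*T*exp(-rT)*N(d2) = 1.1700 * 0.7500 * 0.9495662287 * 0.2875869609 = 0.239630

Answer: Rho = 0.239630
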